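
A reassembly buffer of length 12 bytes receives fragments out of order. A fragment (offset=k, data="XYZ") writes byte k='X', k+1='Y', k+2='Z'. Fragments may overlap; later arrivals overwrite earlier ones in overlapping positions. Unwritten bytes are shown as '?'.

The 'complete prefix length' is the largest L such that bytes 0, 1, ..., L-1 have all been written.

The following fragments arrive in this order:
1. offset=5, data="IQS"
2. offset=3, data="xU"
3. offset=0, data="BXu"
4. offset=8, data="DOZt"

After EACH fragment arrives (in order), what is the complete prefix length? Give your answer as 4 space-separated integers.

Answer: 0 0 8 12

Derivation:
Fragment 1: offset=5 data="IQS" -> buffer=?????IQS???? -> prefix_len=0
Fragment 2: offset=3 data="xU" -> buffer=???xUIQS???? -> prefix_len=0
Fragment 3: offset=0 data="BXu" -> buffer=BXuxUIQS???? -> prefix_len=8
Fragment 4: offset=8 data="DOZt" -> buffer=BXuxUIQSDOZt -> prefix_len=12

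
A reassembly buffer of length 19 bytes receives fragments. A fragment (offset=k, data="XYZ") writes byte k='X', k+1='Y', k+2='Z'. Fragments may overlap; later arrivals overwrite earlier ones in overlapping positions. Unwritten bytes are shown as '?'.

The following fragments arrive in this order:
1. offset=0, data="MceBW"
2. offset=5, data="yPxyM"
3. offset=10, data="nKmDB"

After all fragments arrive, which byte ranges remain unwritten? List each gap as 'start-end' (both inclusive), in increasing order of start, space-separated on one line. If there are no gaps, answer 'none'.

Answer: 15-18

Derivation:
Fragment 1: offset=0 len=5
Fragment 2: offset=5 len=5
Fragment 3: offset=10 len=5
Gaps: 15-18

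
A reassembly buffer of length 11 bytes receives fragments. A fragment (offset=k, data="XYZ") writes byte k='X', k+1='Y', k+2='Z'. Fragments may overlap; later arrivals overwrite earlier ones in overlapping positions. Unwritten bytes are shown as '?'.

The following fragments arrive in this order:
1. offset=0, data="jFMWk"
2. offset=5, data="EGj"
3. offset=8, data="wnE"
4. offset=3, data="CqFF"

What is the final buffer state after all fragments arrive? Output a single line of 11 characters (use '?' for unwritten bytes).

Fragment 1: offset=0 data="jFMWk" -> buffer=jFMWk??????
Fragment 2: offset=5 data="EGj" -> buffer=jFMWkEGj???
Fragment 3: offset=8 data="wnE" -> buffer=jFMWkEGjwnE
Fragment 4: offset=3 data="CqFF" -> buffer=jFMCqFFjwnE

Answer: jFMCqFFjwnE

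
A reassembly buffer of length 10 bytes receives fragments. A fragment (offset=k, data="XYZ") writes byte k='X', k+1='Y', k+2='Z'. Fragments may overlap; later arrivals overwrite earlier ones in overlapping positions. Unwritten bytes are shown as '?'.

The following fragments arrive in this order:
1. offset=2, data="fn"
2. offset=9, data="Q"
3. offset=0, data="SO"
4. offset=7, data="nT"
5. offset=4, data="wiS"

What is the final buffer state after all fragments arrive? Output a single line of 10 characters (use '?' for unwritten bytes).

Fragment 1: offset=2 data="fn" -> buffer=??fn??????
Fragment 2: offset=9 data="Q" -> buffer=??fn?????Q
Fragment 3: offset=0 data="SO" -> buffer=SOfn?????Q
Fragment 4: offset=7 data="nT" -> buffer=SOfn???nTQ
Fragment 5: offset=4 data="wiS" -> buffer=SOfnwiSnTQ

Answer: SOfnwiSnTQ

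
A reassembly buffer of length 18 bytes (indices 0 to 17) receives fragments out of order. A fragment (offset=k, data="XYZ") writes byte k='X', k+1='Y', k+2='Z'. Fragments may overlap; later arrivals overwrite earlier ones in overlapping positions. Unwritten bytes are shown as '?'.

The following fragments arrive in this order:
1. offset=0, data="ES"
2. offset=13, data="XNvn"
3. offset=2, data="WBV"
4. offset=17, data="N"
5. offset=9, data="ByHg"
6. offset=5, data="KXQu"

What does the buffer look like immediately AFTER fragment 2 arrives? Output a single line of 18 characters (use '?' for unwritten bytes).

Answer: ES???????????XNvn?

Derivation:
Fragment 1: offset=0 data="ES" -> buffer=ES????????????????
Fragment 2: offset=13 data="XNvn" -> buffer=ES???????????XNvn?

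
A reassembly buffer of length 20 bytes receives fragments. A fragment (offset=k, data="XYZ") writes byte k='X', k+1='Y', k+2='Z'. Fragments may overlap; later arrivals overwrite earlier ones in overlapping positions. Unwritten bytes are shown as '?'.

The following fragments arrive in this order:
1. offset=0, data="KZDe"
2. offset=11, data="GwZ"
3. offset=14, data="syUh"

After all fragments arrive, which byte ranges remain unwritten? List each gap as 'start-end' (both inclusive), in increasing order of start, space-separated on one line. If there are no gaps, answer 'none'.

Fragment 1: offset=0 len=4
Fragment 2: offset=11 len=3
Fragment 3: offset=14 len=4
Gaps: 4-10 18-19

Answer: 4-10 18-19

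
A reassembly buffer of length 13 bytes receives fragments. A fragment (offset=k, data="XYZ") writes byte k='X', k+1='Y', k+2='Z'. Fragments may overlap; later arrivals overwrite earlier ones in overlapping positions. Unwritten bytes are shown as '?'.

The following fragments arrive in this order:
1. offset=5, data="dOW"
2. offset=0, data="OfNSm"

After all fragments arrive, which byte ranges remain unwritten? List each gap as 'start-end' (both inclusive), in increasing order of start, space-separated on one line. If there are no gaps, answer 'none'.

Fragment 1: offset=5 len=3
Fragment 2: offset=0 len=5
Gaps: 8-12

Answer: 8-12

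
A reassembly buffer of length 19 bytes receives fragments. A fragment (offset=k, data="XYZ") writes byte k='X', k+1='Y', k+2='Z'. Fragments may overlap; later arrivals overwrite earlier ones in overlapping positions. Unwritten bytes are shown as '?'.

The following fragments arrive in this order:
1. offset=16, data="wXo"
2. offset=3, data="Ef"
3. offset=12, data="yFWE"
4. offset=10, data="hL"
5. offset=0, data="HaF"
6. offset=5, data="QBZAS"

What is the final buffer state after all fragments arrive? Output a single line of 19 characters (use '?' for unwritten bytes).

Fragment 1: offset=16 data="wXo" -> buffer=????????????????wXo
Fragment 2: offset=3 data="Ef" -> buffer=???Ef???????????wXo
Fragment 3: offset=12 data="yFWE" -> buffer=???Ef???????yFWEwXo
Fragment 4: offset=10 data="hL" -> buffer=???Ef?????hLyFWEwXo
Fragment 5: offset=0 data="HaF" -> buffer=HaFEf?????hLyFWEwXo
Fragment 6: offset=5 data="QBZAS" -> buffer=HaFEfQBZAShLyFWEwXo

Answer: HaFEfQBZAShLyFWEwXo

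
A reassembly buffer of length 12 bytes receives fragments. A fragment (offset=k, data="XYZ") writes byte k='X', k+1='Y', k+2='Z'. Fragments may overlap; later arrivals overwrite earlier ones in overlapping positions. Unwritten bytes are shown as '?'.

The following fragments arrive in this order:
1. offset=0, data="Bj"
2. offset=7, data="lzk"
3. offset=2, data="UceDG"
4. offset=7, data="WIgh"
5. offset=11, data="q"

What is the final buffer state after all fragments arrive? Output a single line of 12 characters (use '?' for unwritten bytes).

Fragment 1: offset=0 data="Bj" -> buffer=Bj??????????
Fragment 2: offset=7 data="lzk" -> buffer=Bj?????lzk??
Fragment 3: offset=2 data="UceDG" -> buffer=BjUceDGlzk??
Fragment 4: offset=7 data="WIgh" -> buffer=BjUceDGWIgh?
Fragment 5: offset=11 data="q" -> buffer=BjUceDGWIghq

Answer: BjUceDGWIghq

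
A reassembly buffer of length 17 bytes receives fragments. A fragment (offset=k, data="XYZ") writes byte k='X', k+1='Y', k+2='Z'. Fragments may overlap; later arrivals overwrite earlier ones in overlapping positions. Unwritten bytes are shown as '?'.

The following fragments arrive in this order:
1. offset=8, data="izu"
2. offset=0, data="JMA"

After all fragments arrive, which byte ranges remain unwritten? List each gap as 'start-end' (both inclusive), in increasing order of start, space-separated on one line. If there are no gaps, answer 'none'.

Fragment 1: offset=8 len=3
Fragment 2: offset=0 len=3
Gaps: 3-7 11-16

Answer: 3-7 11-16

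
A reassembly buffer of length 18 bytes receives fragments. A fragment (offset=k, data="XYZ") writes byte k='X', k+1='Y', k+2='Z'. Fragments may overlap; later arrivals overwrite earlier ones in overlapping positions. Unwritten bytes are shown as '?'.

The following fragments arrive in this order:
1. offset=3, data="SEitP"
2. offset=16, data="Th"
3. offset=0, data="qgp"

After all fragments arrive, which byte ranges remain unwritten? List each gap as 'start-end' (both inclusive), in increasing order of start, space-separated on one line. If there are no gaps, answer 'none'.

Answer: 8-15

Derivation:
Fragment 1: offset=3 len=5
Fragment 2: offset=16 len=2
Fragment 3: offset=0 len=3
Gaps: 8-15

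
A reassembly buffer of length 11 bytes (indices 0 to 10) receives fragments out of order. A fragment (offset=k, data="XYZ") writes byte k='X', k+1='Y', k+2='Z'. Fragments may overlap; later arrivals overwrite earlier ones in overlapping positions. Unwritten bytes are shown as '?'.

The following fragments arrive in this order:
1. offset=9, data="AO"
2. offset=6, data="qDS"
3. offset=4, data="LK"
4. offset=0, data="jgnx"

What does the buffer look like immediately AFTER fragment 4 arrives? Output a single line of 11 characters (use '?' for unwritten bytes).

Fragment 1: offset=9 data="AO" -> buffer=?????????AO
Fragment 2: offset=6 data="qDS" -> buffer=??????qDSAO
Fragment 3: offset=4 data="LK" -> buffer=????LKqDSAO
Fragment 4: offset=0 data="jgnx" -> buffer=jgnxLKqDSAO

Answer: jgnxLKqDSAO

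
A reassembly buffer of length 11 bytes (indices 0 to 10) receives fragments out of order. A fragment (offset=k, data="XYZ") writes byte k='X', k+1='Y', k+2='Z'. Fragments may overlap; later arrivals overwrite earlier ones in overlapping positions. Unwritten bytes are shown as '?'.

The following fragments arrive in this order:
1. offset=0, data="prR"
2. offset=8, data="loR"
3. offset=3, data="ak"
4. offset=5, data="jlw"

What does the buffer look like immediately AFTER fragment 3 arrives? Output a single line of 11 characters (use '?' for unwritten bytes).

Answer: prRak???loR

Derivation:
Fragment 1: offset=0 data="prR" -> buffer=prR????????
Fragment 2: offset=8 data="loR" -> buffer=prR?????loR
Fragment 3: offset=3 data="ak" -> buffer=prRak???loR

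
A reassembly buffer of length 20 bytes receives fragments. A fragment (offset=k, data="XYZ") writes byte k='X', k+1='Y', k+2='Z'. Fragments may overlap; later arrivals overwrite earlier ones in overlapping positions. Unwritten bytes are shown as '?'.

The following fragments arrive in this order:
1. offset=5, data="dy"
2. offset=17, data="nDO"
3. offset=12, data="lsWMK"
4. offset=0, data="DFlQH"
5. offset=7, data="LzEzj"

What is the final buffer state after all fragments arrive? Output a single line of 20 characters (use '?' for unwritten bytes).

Answer: DFlQHdyLzEzjlsWMKnDO

Derivation:
Fragment 1: offset=5 data="dy" -> buffer=?????dy?????????????
Fragment 2: offset=17 data="nDO" -> buffer=?????dy??????????nDO
Fragment 3: offset=12 data="lsWMK" -> buffer=?????dy?????lsWMKnDO
Fragment 4: offset=0 data="DFlQH" -> buffer=DFlQHdy?????lsWMKnDO
Fragment 5: offset=7 data="LzEzj" -> buffer=DFlQHdyLzEzjlsWMKnDO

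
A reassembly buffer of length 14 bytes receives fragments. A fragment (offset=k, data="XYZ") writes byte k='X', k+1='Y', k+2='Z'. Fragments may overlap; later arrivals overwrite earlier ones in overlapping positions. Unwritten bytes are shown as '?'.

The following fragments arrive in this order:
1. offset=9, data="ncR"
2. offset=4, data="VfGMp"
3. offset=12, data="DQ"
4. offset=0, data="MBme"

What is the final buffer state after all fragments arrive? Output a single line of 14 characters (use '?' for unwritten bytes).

Fragment 1: offset=9 data="ncR" -> buffer=?????????ncR??
Fragment 2: offset=4 data="VfGMp" -> buffer=????VfGMpncR??
Fragment 3: offset=12 data="DQ" -> buffer=????VfGMpncRDQ
Fragment 4: offset=0 data="MBme" -> buffer=MBmeVfGMpncRDQ

Answer: MBmeVfGMpncRDQ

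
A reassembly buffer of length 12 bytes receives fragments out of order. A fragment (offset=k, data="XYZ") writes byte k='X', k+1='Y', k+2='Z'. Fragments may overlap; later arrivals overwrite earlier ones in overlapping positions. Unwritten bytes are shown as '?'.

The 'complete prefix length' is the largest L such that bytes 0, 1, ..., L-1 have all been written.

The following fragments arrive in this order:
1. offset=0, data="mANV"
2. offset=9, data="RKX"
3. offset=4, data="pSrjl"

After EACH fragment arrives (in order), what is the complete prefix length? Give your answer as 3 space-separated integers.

Fragment 1: offset=0 data="mANV" -> buffer=mANV???????? -> prefix_len=4
Fragment 2: offset=9 data="RKX" -> buffer=mANV?????RKX -> prefix_len=4
Fragment 3: offset=4 data="pSrjl" -> buffer=mANVpSrjlRKX -> prefix_len=12

Answer: 4 4 12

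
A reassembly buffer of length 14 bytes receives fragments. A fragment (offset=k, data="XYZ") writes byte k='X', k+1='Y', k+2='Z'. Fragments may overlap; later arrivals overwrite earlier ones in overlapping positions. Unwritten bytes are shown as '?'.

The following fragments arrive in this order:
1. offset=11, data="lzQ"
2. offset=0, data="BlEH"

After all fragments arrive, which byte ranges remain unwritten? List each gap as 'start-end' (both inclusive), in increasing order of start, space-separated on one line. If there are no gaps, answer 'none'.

Fragment 1: offset=11 len=3
Fragment 2: offset=0 len=4
Gaps: 4-10

Answer: 4-10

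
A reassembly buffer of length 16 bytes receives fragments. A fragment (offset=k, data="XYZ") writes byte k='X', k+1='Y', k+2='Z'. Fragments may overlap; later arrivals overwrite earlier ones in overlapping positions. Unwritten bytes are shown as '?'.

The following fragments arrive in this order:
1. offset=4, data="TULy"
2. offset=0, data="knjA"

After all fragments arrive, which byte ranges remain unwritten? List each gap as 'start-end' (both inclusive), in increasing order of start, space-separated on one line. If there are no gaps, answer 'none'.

Fragment 1: offset=4 len=4
Fragment 2: offset=0 len=4
Gaps: 8-15

Answer: 8-15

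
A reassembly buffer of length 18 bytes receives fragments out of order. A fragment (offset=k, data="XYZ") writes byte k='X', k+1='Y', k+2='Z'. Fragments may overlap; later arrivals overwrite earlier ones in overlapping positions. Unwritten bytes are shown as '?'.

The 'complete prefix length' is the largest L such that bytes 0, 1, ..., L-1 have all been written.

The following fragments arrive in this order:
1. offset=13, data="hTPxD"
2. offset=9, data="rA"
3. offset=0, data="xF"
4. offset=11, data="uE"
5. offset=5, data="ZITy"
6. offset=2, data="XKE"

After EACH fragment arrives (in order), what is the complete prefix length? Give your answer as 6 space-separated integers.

Fragment 1: offset=13 data="hTPxD" -> buffer=?????????????hTPxD -> prefix_len=0
Fragment 2: offset=9 data="rA" -> buffer=?????????rA??hTPxD -> prefix_len=0
Fragment 3: offset=0 data="xF" -> buffer=xF???????rA??hTPxD -> prefix_len=2
Fragment 4: offset=11 data="uE" -> buffer=xF???????rAuEhTPxD -> prefix_len=2
Fragment 5: offset=5 data="ZITy" -> buffer=xF???ZITyrAuEhTPxD -> prefix_len=2
Fragment 6: offset=2 data="XKE" -> buffer=xFXKEZITyrAuEhTPxD -> prefix_len=18

Answer: 0 0 2 2 2 18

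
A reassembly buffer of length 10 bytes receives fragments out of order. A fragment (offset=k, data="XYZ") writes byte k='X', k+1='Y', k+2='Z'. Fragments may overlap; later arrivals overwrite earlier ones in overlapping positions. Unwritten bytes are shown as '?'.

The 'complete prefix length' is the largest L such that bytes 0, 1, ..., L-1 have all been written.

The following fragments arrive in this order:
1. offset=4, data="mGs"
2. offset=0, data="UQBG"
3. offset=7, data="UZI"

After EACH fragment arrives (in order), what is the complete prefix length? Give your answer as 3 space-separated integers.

Answer: 0 7 10

Derivation:
Fragment 1: offset=4 data="mGs" -> buffer=????mGs??? -> prefix_len=0
Fragment 2: offset=0 data="UQBG" -> buffer=UQBGmGs??? -> prefix_len=7
Fragment 3: offset=7 data="UZI" -> buffer=UQBGmGsUZI -> prefix_len=10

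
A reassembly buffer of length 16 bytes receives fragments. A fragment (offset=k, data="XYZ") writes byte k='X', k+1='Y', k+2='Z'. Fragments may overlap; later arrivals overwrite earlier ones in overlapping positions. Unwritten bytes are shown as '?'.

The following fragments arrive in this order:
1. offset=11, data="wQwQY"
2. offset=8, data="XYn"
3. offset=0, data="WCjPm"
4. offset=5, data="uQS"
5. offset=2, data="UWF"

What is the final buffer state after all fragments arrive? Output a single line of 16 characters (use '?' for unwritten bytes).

Answer: WCUWFuQSXYnwQwQY

Derivation:
Fragment 1: offset=11 data="wQwQY" -> buffer=???????????wQwQY
Fragment 2: offset=8 data="XYn" -> buffer=????????XYnwQwQY
Fragment 3: offset=0 data="WCjPm" -> buffer=WCjPm???XYnwQwQY
Fragment 4: offset=5 data="uQS" -> buffer=WCjPmuQSXYnwQwQY
Fragment 5: offset=2 data="UWF" -> buffer=WCUWFuQSXYnwQwQY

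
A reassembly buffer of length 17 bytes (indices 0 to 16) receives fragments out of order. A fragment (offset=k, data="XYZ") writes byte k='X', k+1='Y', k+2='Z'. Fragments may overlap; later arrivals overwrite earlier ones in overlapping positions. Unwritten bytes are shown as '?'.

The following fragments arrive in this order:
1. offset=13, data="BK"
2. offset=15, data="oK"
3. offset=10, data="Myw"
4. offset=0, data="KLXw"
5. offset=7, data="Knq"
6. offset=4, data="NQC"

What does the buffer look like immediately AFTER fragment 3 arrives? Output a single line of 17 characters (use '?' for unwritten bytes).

Answer: ??????????MywBKoK

Derivation:
Fragment 1: offset=13 data="BK" -> buffer=?????????????BK??
Fragment 2: offset=15 data="oK" -> buffer=?????????????BKoK
Fragment 3: offset=10 data="Myw" -> buffer=??????????MywBKoK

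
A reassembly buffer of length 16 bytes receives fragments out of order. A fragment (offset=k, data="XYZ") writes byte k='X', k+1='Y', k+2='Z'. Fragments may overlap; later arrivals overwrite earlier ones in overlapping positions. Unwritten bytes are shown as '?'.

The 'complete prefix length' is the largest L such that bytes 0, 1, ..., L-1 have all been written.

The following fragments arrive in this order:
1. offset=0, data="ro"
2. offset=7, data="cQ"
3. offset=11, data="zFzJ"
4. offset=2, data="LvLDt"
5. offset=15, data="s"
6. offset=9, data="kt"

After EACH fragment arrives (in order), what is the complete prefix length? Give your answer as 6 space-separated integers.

Answer: 2 2 2 9 9 16

Derivation:
Fragment 1: offset=0 data="ro" -> buffer=ro?????????????? -> prefix_len=2
Fragment 2: offset=7 data="cQ" -> buffer=ro?????cQ??????? -> prefix_len=2
Fragment 3: offset=11 data="zFzJ" -> buffer=ro?????cQ??zFzJ? -> prefix_len=2
Fragment 4: offset=2 data="LvLDt" -> buffer=roLvLDtcQ??zFzJ? -> prefix_len=9
Fragment 5: offset=15 data="s" -> buffer=roLvLDtcQ??zFzJs -> prefix_len=9
Fragment 6: offset=9 data="kt" -> buffer=roLvLDtcQktzFzJs -> prefix_len=16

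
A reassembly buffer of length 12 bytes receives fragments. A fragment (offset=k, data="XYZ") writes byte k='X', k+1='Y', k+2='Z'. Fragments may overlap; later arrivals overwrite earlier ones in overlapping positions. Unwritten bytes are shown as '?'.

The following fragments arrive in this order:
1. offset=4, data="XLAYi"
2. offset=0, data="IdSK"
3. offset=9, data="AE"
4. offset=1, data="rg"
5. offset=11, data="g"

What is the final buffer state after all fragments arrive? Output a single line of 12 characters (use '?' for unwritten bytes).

Fragment 1: offset=4 data="XLAYi" -> buffer=????XLAYi???
Fragment 2: offset=0 data="IdSK" -> buffer=IdSKXLAYi???
Fragment 3: offset=9 data="AE" -> buffer=IdSKXLAYiAE?
Fragment 4: offset=1 data="rg" -> buffer=IrgKXLAYiAE?
Fragment 5: offset=11 data="g" -> buffer=IrgKXLAYiAEg

Answer: IrgKXLAYiAEg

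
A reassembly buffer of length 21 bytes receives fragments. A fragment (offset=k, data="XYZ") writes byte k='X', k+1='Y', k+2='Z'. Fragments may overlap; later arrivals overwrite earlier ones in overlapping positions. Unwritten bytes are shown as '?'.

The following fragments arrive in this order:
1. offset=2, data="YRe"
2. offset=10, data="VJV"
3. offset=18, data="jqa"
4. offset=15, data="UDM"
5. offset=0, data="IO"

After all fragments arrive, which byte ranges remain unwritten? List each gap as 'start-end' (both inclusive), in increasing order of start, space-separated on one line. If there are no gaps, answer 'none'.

Fragment 1: offset=2 len=3
Fragment 2: offset=10 len=3
Fragment 3: offset=18 len=3
Fragment 4: offset=15 len=3
Fragment 5: offset=0 len=2
Gaps: 5-9 13-14

Answer: 5-9 13-14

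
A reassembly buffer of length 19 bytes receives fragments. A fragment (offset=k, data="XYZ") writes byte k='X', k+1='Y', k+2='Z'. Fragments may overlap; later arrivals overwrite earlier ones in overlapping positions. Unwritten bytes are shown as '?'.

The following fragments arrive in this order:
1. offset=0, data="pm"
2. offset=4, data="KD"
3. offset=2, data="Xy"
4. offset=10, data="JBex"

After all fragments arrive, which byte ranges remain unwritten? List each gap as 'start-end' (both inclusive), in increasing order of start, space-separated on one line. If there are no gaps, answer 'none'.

Fragment 1: offset=0 len=2
Fragment 2: offset=4 len=2
Fragment 3: offset=2 len=2
Fragment 4: offset=10 len=4
Gaps: 6-9 14-18

Answer: 6-9 14-18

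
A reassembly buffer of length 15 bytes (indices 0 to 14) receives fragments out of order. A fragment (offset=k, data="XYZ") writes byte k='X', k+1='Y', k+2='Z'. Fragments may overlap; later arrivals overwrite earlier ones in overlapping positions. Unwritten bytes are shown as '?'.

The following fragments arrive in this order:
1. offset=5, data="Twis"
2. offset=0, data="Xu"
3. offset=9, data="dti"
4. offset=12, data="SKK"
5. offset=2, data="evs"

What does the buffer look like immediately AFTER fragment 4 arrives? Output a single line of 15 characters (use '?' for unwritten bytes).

Fragment 1: offset=5 data="Twis" -> buffer=?????Twis??????
Fragment 2: offset=0 data="Xu" -> buffer=Xu???Twis??????
Fragment 3: offset=9 data="dti" -> buffer=Xu???Twisdti???
Fragment 4: offset=12 data="SKK" -> buffer=Xu???TwisdtiSKK

Answer: Xu???TwisdtiSKK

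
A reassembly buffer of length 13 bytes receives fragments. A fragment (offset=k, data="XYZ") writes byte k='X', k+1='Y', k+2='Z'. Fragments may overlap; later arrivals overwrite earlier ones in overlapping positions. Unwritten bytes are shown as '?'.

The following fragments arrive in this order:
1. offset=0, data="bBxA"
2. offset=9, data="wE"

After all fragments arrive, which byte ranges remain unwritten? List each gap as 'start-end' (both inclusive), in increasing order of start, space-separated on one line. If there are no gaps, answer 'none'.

Answer: 4-8 11-12

Derivation:
Fragment 1: offset=0 len=4
Fragment 2: offset=9 len=2
Gaps: 4-8 11-12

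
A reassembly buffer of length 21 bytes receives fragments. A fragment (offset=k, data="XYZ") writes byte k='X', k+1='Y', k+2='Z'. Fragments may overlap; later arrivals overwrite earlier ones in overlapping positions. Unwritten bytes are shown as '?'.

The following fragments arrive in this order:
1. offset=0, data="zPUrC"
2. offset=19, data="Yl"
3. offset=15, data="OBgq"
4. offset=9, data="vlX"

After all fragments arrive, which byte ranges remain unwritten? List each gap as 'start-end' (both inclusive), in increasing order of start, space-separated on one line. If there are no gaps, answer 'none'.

Answer: 5-8 12-14

Derivation:
Fragment 1: offset=0 len=5
Fragment 2: offset=19 len=2
Fragment 3: offset=15 len=4
Fragment 4: offset=9 len=3
Gaps: 5-8 12-14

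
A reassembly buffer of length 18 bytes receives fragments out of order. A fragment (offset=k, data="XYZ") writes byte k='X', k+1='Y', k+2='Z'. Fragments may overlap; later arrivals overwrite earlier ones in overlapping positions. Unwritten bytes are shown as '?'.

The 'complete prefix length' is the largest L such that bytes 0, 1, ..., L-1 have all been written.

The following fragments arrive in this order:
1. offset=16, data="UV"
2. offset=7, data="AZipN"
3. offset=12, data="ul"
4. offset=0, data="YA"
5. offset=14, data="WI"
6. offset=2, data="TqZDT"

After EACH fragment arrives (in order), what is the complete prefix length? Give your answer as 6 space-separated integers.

Answer: 0 0 0 2 2 18

Derivation:
Fragment 1: offset=16 data="UV" -> buffer=????????????????UV -> prefix_len=0
Fragment 2: offset=7 data="AZipN" -> buffer=???????AZipN????UV -> prefix_len=0
Fragment 3: offset=12 data="ul" -> buffer=???????AZipNul??UV -> prefix_len=0
Fragment 4: offset=0 data="YA" -> buffer=YA?????AZipNul??UV -> prefix_len=2
Fragment 5: offset=14 data="WI" -> buffer=YA?????AZipNulWIUV -> prefix_len=2
Fragment 6: offset=2 data="TqZDT" -> buffer=YATqZDTAZipNulWIUV -> prefix_len=18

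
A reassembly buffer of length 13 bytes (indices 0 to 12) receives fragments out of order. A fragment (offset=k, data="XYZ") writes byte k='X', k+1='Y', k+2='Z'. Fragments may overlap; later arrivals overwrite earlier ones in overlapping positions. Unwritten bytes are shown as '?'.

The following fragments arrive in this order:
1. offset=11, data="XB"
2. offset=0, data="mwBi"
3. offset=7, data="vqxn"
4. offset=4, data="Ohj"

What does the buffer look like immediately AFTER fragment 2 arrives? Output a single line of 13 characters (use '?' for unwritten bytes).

Answer: mwBi???????XB

Derivation:
Fragment 1: offset=11 data="XB" -> buffer=???????????XB
Fragment 2: offset=0 data="mwBi" -> buffer=mwBi???????XB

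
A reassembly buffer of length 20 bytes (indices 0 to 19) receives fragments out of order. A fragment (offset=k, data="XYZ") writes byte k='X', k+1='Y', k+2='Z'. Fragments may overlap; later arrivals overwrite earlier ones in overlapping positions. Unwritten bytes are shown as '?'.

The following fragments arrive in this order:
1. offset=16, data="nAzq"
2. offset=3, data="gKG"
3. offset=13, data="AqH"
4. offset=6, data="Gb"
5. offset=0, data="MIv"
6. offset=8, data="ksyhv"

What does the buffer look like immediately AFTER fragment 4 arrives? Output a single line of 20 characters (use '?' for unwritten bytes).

Fragment 1: offset=16 data="nAzq" -> buffer=????????????????nAzq
Fragment 2: offset=3 data="gKG" -> buffer=???gKG??????????nAzq
Fragment 3: offset=13 data="AqH" -> buffer=???gKG???????AqHnAzq
Fragment 4: offset=6 data="Gb" -> buffer=???gKGGb?????AqHnAzq

Answer: ???gKGGb?????AqHnAzq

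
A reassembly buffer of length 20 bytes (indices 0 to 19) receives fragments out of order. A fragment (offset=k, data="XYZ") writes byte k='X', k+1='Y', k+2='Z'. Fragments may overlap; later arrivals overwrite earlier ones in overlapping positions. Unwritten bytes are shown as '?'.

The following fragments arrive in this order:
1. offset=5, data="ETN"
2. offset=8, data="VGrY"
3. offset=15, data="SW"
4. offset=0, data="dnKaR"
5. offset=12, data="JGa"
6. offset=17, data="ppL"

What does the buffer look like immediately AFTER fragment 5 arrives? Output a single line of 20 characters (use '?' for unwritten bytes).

Fragment 1: offset=5 data="ETN" -> buffer=?????ETN????????????
Fragment 2: offset=8 data="VGrY" -> buffer=?????ETNVGrY????????
Fragment 3: offset=15 data="SW" -> buffer=?????ETNVGrY???SW???
Fragment 4: offset=0 data="dnKaR" -> buffer=dnKaRETNVGrY???SW???
Fragment 5: offset=12 data="JGa" -> buffer=dnKaRETNVGrYJGaSW???

Answer: dnKaRETNVGrYJGaSW???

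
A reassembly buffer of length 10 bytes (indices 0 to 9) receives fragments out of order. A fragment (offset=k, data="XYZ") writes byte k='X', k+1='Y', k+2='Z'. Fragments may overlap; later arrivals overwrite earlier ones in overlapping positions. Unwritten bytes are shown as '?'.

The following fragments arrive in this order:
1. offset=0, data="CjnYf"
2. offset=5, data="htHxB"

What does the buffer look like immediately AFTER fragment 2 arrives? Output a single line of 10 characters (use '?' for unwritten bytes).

Answer: CjnYfhtHxB

Derivation:
Fragment 1: offset=0 data="CjnYf" -> buffer=CjnYf?????
Fragment 2: offset=5 data="htHxB" -> buffer=CjnYfhtHxB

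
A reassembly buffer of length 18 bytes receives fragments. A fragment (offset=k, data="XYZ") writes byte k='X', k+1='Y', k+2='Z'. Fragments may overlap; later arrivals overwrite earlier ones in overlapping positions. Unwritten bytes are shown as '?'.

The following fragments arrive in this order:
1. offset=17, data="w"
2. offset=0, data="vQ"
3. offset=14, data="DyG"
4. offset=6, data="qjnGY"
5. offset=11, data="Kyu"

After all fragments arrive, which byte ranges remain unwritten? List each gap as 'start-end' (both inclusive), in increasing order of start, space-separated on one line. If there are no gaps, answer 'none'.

Fragment 1: offset=17 len=1
Fragment 2: offset=0 len=2
Fragment 3: offset=14 len=3
Fragment 4: offset=6 len=5
Fragment 5: offset=11 len=3
Gaps: 2-5

Answer: 2-5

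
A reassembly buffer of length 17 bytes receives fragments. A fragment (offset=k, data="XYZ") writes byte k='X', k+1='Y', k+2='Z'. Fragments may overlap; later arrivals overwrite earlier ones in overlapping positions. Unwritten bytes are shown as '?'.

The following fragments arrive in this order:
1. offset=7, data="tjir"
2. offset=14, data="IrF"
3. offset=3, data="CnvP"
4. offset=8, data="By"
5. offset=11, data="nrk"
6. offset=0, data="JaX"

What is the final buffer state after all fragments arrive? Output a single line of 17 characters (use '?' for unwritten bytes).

Answer: JaXCnvPtByrnrkIrF

Derivation:
Fragment 1: offset=7 data="tjir" -> buffer=???????tjir??????
Fragment 2: offset=14 data="IrF" -> buffer=???????tjir???IrF
Fragment 3: offset=3 data="CnvP" -> buffer=???CnvPtjir???IrF
Fragment 4: offset=8 data="By" -> buffer=???CnvPtByr???IrF
Fragment 5: offset=11 data="nrk" -> buffer=???CnvPtByrnrkIrF
Fragment 6: offset=0 data="JaX" -> buffer=JaXCnvPtByrnrkIrF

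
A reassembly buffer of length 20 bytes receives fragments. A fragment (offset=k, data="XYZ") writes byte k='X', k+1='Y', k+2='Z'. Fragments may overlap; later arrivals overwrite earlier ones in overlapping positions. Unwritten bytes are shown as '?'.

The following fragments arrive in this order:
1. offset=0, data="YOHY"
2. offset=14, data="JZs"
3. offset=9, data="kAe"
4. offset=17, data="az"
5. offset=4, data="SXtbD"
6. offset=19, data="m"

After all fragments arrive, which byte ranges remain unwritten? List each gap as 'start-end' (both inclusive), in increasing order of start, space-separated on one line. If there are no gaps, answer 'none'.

Answer: 12-13

Derivation:
Fragment 1: offset=0 len=4
Fragment 2: offset=14 len=3
Fragment 3: offset=9 len=3
Fragment 4: offset=17 len=2
Fragment 5: offset=4 len=5
Fragment 6: offset=19 len=1
Gaps: 12-13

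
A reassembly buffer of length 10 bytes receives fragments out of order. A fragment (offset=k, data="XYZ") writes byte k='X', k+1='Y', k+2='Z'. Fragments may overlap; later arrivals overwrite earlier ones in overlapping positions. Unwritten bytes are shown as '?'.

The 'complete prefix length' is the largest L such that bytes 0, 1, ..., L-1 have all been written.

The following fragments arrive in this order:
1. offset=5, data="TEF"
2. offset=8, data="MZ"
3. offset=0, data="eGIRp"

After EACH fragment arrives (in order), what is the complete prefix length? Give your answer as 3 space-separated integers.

Answer: 0 0 10

Derivation:
Fragment 1: offset=5 data="TEF" -> buffer=?????TEF?? -> prefix_len=0
Fragment 2: offset=8 data="MZ" -> buffer=?????TEFMZ -> prefix_len=0
Fragment 3: offset=0 data="eGIRp" -> buffer=eGIRpTEFMZ -> prefix_len=10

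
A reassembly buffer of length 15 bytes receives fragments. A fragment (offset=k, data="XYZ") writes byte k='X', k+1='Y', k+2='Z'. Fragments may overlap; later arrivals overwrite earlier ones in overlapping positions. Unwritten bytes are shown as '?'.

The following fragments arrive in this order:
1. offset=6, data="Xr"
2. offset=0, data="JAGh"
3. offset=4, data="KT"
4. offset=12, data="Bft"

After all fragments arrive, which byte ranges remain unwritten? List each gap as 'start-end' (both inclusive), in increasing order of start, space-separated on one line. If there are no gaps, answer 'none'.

Answer: 8-11

Derivation:
Fragment 1: offset=6 len=2
Fragment 2: offset=0 len=4
Fragment 3: offset=4 len=2
Fragment 4: offset=12 len=3
Gaps: 8-11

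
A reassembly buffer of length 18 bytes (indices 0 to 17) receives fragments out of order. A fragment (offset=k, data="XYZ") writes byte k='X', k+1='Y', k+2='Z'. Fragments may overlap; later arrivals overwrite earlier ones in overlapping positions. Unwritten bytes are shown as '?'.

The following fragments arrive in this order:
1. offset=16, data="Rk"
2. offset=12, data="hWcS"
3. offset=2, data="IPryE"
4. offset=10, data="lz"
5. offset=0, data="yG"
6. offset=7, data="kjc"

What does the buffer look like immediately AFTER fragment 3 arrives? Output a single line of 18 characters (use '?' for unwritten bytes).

Answer: ??IPryE?????hWcSRk

Derivation:
Fragment 1: offset=16 data="Rk" -> buffer=????????????????Rk
Fragment 2: offset=12 data="hWcS" -> buffer=????????????hWcSRk
Fragment 3: offset=2 data="IPryE" -> buffer=??IPryE?????hWcSRk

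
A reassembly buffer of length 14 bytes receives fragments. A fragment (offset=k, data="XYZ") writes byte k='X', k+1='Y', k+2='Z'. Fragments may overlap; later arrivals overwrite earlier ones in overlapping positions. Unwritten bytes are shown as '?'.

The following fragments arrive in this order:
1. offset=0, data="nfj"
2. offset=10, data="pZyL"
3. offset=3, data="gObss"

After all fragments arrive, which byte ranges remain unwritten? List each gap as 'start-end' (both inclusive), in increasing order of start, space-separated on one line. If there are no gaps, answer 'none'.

Fragment 1: offset=0 len=3
Fragment 2: offset=10 len=4
Fragment 3: offset=3 len=5
Gaps: 8-9

Answer: 8-9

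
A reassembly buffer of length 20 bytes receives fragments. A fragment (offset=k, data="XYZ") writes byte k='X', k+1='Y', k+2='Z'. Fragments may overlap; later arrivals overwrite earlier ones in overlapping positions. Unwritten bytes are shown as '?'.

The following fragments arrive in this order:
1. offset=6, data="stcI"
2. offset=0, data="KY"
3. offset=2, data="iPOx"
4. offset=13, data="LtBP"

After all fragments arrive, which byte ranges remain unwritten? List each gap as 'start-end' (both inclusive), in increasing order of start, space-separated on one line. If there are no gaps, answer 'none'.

Fragment 1: offset=6 len=4
Fragment 2: offset=0 len=2
Fragment 3: offset=2 len=4
Fragment 4: offset=13 len=4
Gaps: 10-12 17-19

Answer: 10-12 17-19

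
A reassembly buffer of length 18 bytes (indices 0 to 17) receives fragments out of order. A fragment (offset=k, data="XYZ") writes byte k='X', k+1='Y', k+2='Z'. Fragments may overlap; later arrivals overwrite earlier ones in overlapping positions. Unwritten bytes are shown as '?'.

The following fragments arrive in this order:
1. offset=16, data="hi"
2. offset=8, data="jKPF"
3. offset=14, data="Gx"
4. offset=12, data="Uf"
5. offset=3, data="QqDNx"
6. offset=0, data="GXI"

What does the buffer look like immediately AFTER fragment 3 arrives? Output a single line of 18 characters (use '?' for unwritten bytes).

Fragment 1: offset=16 data="hi" -> buffer=????????????????hi
Fragment 2: offset=8 data="jKPF" -> buffer=????????jKPF????hi
Fragment 3: offset=14 data="Gx" -> buffer=????????jKPF??Gxhi

Answer: ????????jKPF??Gxhi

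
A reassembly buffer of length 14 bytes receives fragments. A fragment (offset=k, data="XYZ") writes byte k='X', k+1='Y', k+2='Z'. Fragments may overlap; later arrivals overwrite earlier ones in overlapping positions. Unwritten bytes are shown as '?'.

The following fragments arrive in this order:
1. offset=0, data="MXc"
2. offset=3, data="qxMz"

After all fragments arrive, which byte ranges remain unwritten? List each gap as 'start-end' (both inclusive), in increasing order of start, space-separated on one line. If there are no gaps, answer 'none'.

Answer: 7-13

Derivation:
Fragment 1: offset=0 len=3
Fragment 2: offset=3 len=4
Gaps: 7-13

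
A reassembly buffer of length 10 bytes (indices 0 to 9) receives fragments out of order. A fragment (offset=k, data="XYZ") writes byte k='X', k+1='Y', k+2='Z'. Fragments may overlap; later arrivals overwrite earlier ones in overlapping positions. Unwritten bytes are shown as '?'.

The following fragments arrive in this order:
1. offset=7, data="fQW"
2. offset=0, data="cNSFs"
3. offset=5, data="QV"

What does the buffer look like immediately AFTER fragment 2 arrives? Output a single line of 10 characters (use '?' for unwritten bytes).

Fragment 1: offset=7 data="fQW" -> buffer=???????fQW
Fragment 2: offset=0 data="cNSFs" -> buffer=cNSFs??fQW

Answer: cNSFs??fQW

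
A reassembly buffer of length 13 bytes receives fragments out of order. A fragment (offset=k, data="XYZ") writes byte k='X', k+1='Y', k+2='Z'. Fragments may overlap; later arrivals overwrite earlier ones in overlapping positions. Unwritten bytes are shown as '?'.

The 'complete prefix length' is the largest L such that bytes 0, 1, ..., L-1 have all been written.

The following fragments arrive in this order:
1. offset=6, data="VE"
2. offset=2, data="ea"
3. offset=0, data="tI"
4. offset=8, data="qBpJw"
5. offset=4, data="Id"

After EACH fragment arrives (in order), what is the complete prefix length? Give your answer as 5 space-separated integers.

Answer: 0 0 4 4 13

Derivation:
Fragment 1: offset=6 data="VE" -> buffer=??????VE????? -> prefix_len=0
Fragment 2: offset=2 data="ea" -> buffer=??ea??VE????? -> prefix_len=0
Fragment 3: offset=0 data="tI" -> buffer=tIea??VE????? -> prefix_len=4
Fragment 4: offset=8 data="qBpJw" -> buffer=tIea??VEqBpJw -> prefix_len=4
Fragment 5: offset=4 data="Id" -> buffer=tIeaIdVEqBpJw -> prefix_len=13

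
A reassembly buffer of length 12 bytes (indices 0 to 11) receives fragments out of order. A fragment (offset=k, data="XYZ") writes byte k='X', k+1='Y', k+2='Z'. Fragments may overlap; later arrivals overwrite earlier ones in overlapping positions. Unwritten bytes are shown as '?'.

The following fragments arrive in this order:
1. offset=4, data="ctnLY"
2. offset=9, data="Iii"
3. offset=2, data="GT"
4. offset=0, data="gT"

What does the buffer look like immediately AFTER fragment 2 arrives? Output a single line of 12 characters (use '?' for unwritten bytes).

Answer: ????ctnLYIii

Derivation:
Fragment 1: offset=4 data="ctnLY" -> buffer=????ctnLY???
Fragment 2: offset=9 data="Iii" -> buffer=????ctnLYIii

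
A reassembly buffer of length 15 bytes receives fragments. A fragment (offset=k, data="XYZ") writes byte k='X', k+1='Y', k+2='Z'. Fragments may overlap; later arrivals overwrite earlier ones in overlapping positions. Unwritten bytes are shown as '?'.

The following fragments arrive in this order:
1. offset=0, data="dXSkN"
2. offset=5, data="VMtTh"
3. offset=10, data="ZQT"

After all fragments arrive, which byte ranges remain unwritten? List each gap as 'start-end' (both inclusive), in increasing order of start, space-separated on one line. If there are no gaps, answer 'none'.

Answer: 13-14

Derivation:
Fragment 1: offset=0 len=5
Fragment 2: offset=5 len=5
Fragment 3: offset=10 len=3
Gaps: 13-14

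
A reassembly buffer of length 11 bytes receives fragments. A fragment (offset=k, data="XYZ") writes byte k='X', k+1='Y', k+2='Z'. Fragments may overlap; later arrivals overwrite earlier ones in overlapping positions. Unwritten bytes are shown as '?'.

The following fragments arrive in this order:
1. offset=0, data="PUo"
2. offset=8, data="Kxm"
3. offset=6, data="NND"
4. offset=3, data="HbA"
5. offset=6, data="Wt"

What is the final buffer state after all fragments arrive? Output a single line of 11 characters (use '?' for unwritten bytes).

Fragment 1: offset=0 data="PUo" -> buffer=PUo????????
Fragment 2: offset=8 data="Kxm" -> buffer=PUo?????Kxm
Fragment 3: offset=6 data="NND" -> buffer=PUo???NNDxm
Fragment 4: offset=3 data="HbA" -> buffer=PUoHbANNDxm
Fragment 5: offset=6 data="Wt" -> buffer=PUoHbAWtDxm

Answer: PUoHbAWtDxm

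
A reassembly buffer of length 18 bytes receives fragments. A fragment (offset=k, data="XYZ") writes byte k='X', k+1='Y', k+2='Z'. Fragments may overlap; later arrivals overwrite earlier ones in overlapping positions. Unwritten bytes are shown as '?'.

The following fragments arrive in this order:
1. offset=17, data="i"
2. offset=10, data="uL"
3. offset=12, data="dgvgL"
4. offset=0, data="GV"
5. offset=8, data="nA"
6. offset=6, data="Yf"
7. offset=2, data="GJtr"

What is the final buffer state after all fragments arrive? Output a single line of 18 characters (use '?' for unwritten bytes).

Answer: GVGJtrYfnAuLdgvgLi

Derivation:
Fragment 1: offset=17 data="i" -> buffer=?????????????????i
Fragment 2: offset=10 data="uL" -> buffer=??????????uL?????i
Fragment 3: offset=12 data="dgvgL" -> buffer=??????????uLdgvgLi
Fragment 4: offset=0 data="GV" -> buffer=GV????????uLdgvgLi
Fragment 5: offset=8 data="nA" -> buffer=GV??????nAuLdgvgLi
Fragment 6: offset=6 data="Yf" -> buffer=GV????YfnAuLdgvgLi
Fragment 7: offset=2 data="GJtr" -> buffer=GVGJtrYfnAuLdgvgLi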